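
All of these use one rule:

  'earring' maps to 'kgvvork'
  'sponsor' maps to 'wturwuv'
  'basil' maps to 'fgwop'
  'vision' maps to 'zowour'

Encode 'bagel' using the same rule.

fgkkp

The shift depends on letter class: consonant r→v is +4, but vowel e→k is +6. Vowels shift forward by 6 and consonants shift forward by 4.
On bagel: b(cons)+4=f, a(vowel)+6=g, g(cons)+4=k, e(vowel)+6=k, l(cons)+4=p.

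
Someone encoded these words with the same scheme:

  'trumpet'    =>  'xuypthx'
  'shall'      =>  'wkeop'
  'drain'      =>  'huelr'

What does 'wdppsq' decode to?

salmon

Shifts by position in trumpet: pos 0: t→x (+4), pos 1: r→u (+3), pos 2: u→y (+4), pos 3: m→p (+3) — repeating every 2. It's a Vigenère-style cipher with numeric key [4,3]: position i shifts by key[i mod 2].
Reversing it on wdppsq: w−4=s, d−3=a, p−4=l, p−3=m, s−4=o, q−3=n.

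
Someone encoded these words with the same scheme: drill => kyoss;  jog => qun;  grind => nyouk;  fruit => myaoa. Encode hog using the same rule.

oun

The shift depends on letter class: consonant d→k is +7, but vowel i→o is +6. Vowels shift forward by 6 and consonants shift forward by 7.
Applying it to hog: h(cons)+7=o, o(vowel)+6=u, g(cons)+7=n.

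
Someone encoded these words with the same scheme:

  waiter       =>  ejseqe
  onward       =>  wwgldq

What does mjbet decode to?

earth

In waiter: w→e is +8, a→j is +9, i→s is +10, t→e is +11 — the shift increases by 1 each position. The shift increases by 1 at each position, starting from +8: 8, 9, 10, ….
Reversing it on mjbet: m−8=e, j−9=a, b−10=r, e−11=t, t−12=h.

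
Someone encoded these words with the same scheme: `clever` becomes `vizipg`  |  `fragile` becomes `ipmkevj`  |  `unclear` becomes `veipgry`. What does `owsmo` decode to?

kiosk

Two steps: reverse the string, then apply a Caesar shift of +4.
Decoding owsmo: shift back: o−4=k, w−4=s, s−4=o, m−4=i, o−4=k → ksoik; then reverse → kiosk.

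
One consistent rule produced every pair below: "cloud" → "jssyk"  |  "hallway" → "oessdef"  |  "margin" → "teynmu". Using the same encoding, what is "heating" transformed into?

The shift depends on letter class: consonant c→j is +7, but vowel o→s is +4. Vowels shift forward by 4 and consonants shift forward by 7.
For heating: h(cons)+7=o, e(vowel)+4=i, a(vowel)+4=e, t(cons)+7=a, i(vowel)+4=m, n(cons)+7=u, g(cons)+7=n.

oieamun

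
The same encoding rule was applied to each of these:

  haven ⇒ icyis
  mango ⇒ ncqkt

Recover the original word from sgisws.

reform

In haven: h→i is +1, a→c is +2, v→y is +3, e→i is +4 — the shift increases by 1 each position. The shift increases by 1 at each position, starting from +1: 1, 2, 3, ….
Undoing it on sgisws: s−1=r, g−2=e, i−3=f, s−4=o, w−5=r, s−6=m.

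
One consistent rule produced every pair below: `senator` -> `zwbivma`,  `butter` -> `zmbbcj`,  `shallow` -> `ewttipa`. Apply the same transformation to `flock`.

skwtn

The output letters match the input read backwards, each shifted +8: senator reversed is rotanes. Two steps: reverse the string, then apply a Caesar shift of +8.
For flock: reverse → kcolf; then shift: k+8=s, c+8=k, o+8=w, l+8=t, f+8=n.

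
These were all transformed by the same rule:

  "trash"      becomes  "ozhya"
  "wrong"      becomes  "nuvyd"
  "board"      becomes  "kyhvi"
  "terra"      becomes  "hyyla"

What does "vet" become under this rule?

alc

The word is reversed, then every letter is shifted forward by 7.
On vet: reverse → tev; then shift: t+7=a, e+7=l, v+7=c.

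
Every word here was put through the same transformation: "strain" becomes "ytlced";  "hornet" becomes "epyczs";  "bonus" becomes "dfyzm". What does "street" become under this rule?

eppced

Read the word backwards and shift each letter +11.
For street: reverse → teerts; then shift: t+11=e, e+11=p, e+11=p, r+11=c, t+11=e, s+11=d.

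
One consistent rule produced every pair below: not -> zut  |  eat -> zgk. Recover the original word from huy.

Read the word backwards and shift each letter +6.
Decoding huy: shift back: h−6=b, u−6=o, y−6=s → bos; then reverse → sob.

sob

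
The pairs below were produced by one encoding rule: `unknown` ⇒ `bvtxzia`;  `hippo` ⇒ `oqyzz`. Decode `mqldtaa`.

Letter i (0-indexed) is shifted by i+7, so successive shifts are 7, 8, 9, ….
Undoing it on mqldtaa: m−7=f, q−8=i, l−9=c, d−10=t, t−11=i, a−12=o, a−13=n.

fiction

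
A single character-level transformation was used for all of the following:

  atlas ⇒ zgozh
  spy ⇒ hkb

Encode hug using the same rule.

Letters are reflected about the middle of the alphabet (position → 25−position): Atbash.
Applying it to hug: h↔s, u↔f, g↔t.

sft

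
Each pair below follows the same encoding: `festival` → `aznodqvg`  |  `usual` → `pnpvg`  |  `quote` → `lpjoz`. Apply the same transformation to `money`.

hjizt

Compare letters: f→a is +21, e→z is +21, s→n is +21 — a constant shift. It's a constant shift of +21 (ROT21).
On money: m+21=h, o+21=j, n+21=i, e+21=z, y+21=t.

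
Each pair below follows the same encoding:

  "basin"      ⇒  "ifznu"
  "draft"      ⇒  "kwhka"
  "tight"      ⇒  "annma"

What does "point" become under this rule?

Shifts by position in basin: pos 0: b→i (+7), pos 1: a→f (+5), pos 2: s→z (+7), pos 3: i→n (+5) — repeating every 2. The shifts repeat in a cycle of length 2: positions 0,1,… shift by +7, +5, then the pattern repeats.
For point: p+7=w, o+5=t, i+7=p, n+5=s, t+7=a.

wtpsa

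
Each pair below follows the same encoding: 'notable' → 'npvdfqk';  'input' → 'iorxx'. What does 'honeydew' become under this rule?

In notable: n→n is +0, o→p is +1, t→v is +2, a→d is +3 — the shift increases by 1 each position. The shift increases by 1 at each position, starting from +0: 0, 1, 2, ….
On honeydew: h+0=h, o+1=p, n+2=p, e+3=h, y+4=c, d+5=i, e+6=k, w+7=d.

hpphcikd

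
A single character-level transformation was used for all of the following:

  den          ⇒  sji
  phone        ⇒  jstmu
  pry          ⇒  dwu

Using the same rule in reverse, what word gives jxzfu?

The output letters match the input read backwards, each shifted +5: den reversed is ned. Two steps: reverse the string, then apply a Caesar shift of +5.
Reversing it on jxzfu: shift back: j−5=e, x−5=s, z−5=u, f−5=a, u−5=p → esuap; then reverse → pause.

pause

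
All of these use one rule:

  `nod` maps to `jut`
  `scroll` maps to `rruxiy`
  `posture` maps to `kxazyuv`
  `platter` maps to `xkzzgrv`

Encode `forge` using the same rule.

Two steps: reverse the string, then apply a Caesar shift of +6.
Applying it to forge: reverse → egrof; then shift: e+6=k, g+6=m, r+6=x, o+6=u, f+6=l.

kmxul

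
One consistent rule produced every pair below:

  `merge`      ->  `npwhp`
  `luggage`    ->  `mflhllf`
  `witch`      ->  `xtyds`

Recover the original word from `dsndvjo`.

chicken

Shifts by position in merge: pos 0: m→n (+1), pos 1: e→p (+11), pos 2: r→w (+5), pos 3: g→h (+1), pos 4: e→p (+11) — repeating every 3. A repeating key of period 3 is used — shifts +1, +11, +5 over and over.
Undoing it on dsndvjo: d−1=c, s−11=h, n−5=i, d−1=c, v−11=k, j−5=e, o−1=n.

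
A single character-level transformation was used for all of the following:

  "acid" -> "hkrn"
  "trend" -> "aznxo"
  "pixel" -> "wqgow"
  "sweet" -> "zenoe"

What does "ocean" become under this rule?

vknky

In acid: a→h is +7, c→k is +8, i→r is +9, d→n is +10 — the shift increases by 1 each position. Letter i (0-indexed) is shifted by i+7, so successive shifts are 7, 8, 9, ….
On ocean: o+7=v, c+8=k, e+9=n, a+10=k, n+11=y.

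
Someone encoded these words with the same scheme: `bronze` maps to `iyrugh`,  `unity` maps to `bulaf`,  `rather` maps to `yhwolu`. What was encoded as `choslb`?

valley

Shifts by position in bronze: pos 0: b→i (+7), pos 1: r→y (+7), pos 2: o→r (+3), pos 3: n→u (+7), pos 4: z→g (+7), pos 5: e→h (+3) — repeating every 3. The shifts repeat in a cycle of length 3: positions 0,1,… shift by +7, +7, +3, then the pattern repeats.
Undoing it on choslb: c−7=v, h−7=a, o−3=l, s−7=l, l−7=e, b−3=y.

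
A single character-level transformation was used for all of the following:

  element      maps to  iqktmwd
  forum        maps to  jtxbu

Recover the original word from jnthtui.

finally

The shift increases by 1 at each position, starting from +4: 4, 5, 6, ….
Undoing it on jnthtui: j−4=f, n−5=i, t−6=n, h−7=a, t−8=l, u−9=l, i−10=y.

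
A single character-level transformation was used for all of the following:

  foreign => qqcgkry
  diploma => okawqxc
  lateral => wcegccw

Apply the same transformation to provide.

acqgkog

Two shifts are in play — +2 for a/e/i/o/u, +11 for every other letter.
For provide: p(cons)+11=a, r(cons)+11=c, o(vowel)+2=q, v(cons)+11=g, i(vowel)+2=k, d(cons)+11=o, e(vowel)+2=g.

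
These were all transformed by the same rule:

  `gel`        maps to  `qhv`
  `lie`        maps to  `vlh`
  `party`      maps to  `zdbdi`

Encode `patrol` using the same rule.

zddbrv

The shift depends on letter class: consonant g→q is +10, but vowel e→h is +3. Vowels shift forward by 3 and consonants shift forward by 10.
Applying it to patrol: p(cons)+10=z, a(vowel)+3=d, t(cons)+10=d, r(cons)+10=b, o(vowel)+3=r, l(cons)+10=v.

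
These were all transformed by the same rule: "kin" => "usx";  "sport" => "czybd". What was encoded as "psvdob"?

filter

Compare letters: k→u is +10, i→s is +10, n→x is +10 — a constant shift. It's a constant shift of +10 (ROT10).
Reversing it on psvdob: p−10=f, s−10=i, v−10=l, d−10=t, o−10=e, b−10=r.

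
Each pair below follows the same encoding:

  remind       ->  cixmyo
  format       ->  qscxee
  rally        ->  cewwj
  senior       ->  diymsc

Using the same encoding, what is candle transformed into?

neyowi

The shift depends on letter class: consonant r→c is +11, but vowel e→i is +4. Vowels shift forward by 4 and consonants shift forward by 11.
Applying it to candle: c(cons)+11=n, a(vowel)+4=e, n(cons)+11=y, d(cons)+11=o, l(cons)+11=w, e(vowel)+4=i.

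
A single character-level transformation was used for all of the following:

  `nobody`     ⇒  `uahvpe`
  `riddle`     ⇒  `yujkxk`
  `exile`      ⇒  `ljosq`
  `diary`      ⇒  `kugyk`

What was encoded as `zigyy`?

Shifts by position in nobody: pos 0: n→u (+7), pos 1: o→a (+12), pos 2: b→h (+6), pos 3: o→v (+7), pos 4: d→p (+12), pos 5: y→e (+6) — repeating every 3. The shifts repeat in a cycle of length 3: positions 0,1,… shift by +7, +12, +6, then the pattern repeats.
Reversing it on zigyy: z−7=s, i−12=w, g−6=a, y−7=r, y−12=m.

swarm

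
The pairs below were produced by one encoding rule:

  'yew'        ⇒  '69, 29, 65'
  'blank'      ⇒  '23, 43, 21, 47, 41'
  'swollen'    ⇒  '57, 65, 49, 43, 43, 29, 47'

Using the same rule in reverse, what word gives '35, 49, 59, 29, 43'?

hotel

The formula is n = 2×(alphabet index, a=1) + 19.
Undoing it on 35, 49, 59, 29, 43: 35→(35−19)÷2=8=h, 49→(49−19)÷2=15=o, 59→(59−19)÷2=20=t, 29→(29−19)÷2=5=e, 43→(43−19)÷2=12=l.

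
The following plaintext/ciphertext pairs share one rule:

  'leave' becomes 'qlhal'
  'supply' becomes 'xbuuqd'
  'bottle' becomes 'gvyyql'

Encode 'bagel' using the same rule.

ghllq

The shift depends on letter class: consonant l→q is +5, but vowel e→l is +7. The rule splits by letter class: vowels +7, consonants +5.
For bagel: b(cons)+5=g, a(vowel)+7=h, g(cons)+5=l, e(vowel)+7=l, l(cons)+5=q.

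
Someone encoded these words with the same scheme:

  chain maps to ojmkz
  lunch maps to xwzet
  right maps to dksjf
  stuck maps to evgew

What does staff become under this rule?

It's a Vigenère-style cipher with numeric key [12,2]: position i shifts by key[i mod 2].
On staff: s+12=e, t+2=v, a+12=m, f+2=h, f+12=r.

evmhr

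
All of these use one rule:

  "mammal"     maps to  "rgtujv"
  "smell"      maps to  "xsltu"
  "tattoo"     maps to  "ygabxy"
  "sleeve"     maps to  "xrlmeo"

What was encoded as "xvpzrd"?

Each letter shifts forward by (position + 5), i.e. 5, 6, 7, … — the shift grows by one for each successive letter.
Undoing it on xvpzrd: x−5=s, v−6=p, p−7=i, z−8=r, r−9=i, d−10=t.

spirit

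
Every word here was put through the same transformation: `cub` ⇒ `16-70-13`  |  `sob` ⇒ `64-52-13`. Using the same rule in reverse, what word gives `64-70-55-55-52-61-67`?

c(#3)→16 and u(#21)→70: differences scale by 3, so n = 3·pos + 7. The formula is n = 3×(alphabet index, a=1) + 7.
Undoing it on 64-70-55-55-52-61-67: 64→(64−7)÷3=19=s, 70→(70−7)÷3=21=u, 55→(55−7)÷3=16=p, 55→(55−7)÷3=16=p, 52→(52−7)÷3=15=o, 61→(61−7)÷3=18=r, 67→(67−7)÷3=20=t.

support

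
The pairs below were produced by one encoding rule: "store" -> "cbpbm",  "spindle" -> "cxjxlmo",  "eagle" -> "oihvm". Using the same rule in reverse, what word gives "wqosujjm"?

It's a Vigenère-style cipher with numeric key [10,8,1]: position i shifts by key[i mod 3].
Undoing it on wqosujjm: w−10=m, q−8=i, o−1=n, s−10=i, u−8=m, j−1=i, j−10=z, m−8=e.

minimize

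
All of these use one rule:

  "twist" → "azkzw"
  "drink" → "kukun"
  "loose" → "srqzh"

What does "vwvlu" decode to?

otter

Shifts by position in twist: pos 0: t→a (+7), pos 1: w→z (+3), pos 2: i→k (+2), pos 3: s→z (+7), pos 4: t→w (+3) — repeating every 3. The shifts repeat in a cycle of length 3: positions 0,1,… shift by +7, +3, +2, then the pattern repeats.
Undoing it on vwvlu: v−7=o, w−3=t, v−2=t, l−7=e, u−3=r.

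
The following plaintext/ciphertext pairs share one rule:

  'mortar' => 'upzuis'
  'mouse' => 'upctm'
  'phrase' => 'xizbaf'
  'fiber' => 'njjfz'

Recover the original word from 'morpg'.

A repeating key of period 2 is used — shifts +8, +1 over and over.
Decoding morpg: m−8=e, o−1=n, r−8=j, p−1=o, g−8=y.

enjoy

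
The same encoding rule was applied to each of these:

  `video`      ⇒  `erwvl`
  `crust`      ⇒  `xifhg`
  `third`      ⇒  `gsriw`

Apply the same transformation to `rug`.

Each pair mirrors across the alphabet (v↔e, i↔r, d↔w): positions sum to 25. This is the alphabet-reversal cipher (Atbash): a becomes z, b becomes y, etc.
Applying it to rug: r↔i, u↔f, g↔t.

ift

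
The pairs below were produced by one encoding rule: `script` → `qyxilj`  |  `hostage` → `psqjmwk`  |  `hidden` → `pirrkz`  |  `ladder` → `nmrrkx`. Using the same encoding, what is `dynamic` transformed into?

razmgiy

s(18)→q(16) and c(2)→y(24) fit y≡19x+12 (mod 26); the inverse of 19 mod 26 is 11. Each letter's alphabet position (a=0..z=25) is mapped through 19·x+12 mod 26 — an affine cipher.
For dynamic: d(3)→19·3+12≡17=r; y(24)→19·24+12≡0=a; n(13)→19·13+12≡25=z; a(0)→19·0+12≡12=m; m(12)→19·12+12≡6=g; i(8)→19·8+12≡8=i; c(2)→19·2+12≡24=y (all mod 26).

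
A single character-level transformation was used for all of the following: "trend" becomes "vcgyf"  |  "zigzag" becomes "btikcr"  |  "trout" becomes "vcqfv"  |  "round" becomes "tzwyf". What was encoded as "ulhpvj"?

safety

Shifts by position in trend: pos 0: t→v (+2), pos 1: r→c (+11), pos 2: e→g (+2), pos 3: n→y (+11) — repeating every 2. A repeating key of period 2 is used — shifts +2, +11 over and over.
Reversing it on ulhpvj: u−2=s, l−11=a, h−2=f, p−11=e, v−2=t, j−11=y.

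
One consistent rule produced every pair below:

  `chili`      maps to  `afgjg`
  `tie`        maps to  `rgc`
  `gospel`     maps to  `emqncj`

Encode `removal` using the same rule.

This is a Caesar cipher with shift 24.
On removal: r+24=p, e+24=c, m+24=k, o+24=m, v+24=t, a+24=y, l+24=j.

pckmtyj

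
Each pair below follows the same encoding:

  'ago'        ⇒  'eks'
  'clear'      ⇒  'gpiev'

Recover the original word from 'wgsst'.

scoop

Compare letters: a→e is +4, g→k is +4, o→s is +4 — a constant shift. It's a constant shift of +4 (ROT4).
Reversing it on wgsst: w−4=s, g−4=c, s−4=o, s−4=o, t−4=p.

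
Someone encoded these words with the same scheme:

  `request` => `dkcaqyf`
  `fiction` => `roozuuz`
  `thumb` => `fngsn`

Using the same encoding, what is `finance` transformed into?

Shifts by position in request: pos 0: r→d (+12), pos 1: e→k (+6), pos 2: q→c (+12), pos 3: u→a (+6) — repeating every 2. It's a Vigenère-style cipher with numeric key [12,6]: position i shifts by key[i mod 2].
Applying it to finance: f+12=r, i+6=o, n+12=z, a+6=g, n+12=z, c+6=i, e+12=q.

rozgziq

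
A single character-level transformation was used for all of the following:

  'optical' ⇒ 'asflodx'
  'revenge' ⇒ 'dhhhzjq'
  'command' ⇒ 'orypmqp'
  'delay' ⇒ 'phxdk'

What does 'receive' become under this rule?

dhohuyq

Shifts by position in optical: pos 0: o→a (+12), pos 1: p→s (+3), pos 2: t→f (+12), pos 3: i→l (+3) — repeating every 2. It's a Vigenère-style cipher with numeric key [12,3]: position i shifts by key[i mod 2].
Applying it to receive: r+12=d, e+3=h, c+12=o, e+3=h, i+12=u, v+3=y, e+12=q.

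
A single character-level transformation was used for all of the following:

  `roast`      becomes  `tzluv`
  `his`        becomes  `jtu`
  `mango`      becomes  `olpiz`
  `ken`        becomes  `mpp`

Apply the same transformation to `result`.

tpufnv

The shift depends on letter class: consonant r→t is +2, but vowel o→z is +11. Vowels shift forward by 11 and consonants shift forward by 2.
Applying it to result: r(cons)+2=t, e(vowel)+11=p, s(cons)+2=u, u(vowel)+11=f, l(cons)+2=n, t(cons)+2=v.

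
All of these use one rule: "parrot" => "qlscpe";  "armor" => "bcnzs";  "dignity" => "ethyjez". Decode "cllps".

baker

Shifts by position in parrot: pos 0: p→q (+1), pos 1: a→l (+11), pos 2: r→s (+1), pos 3: r→c (+11) — repeating every 2. The shifts repeat in a cycle of length 2: positions 0,1,… shift by +1, +11, then the pattern repeats.
Reversing it on cllps: c−1=b, l−11=a, l−1=k, p−11=e, s−1=r.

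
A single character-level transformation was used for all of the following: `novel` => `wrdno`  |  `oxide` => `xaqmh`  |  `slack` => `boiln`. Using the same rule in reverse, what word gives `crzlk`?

The shifts repeat in a cycle of length 3: positions 0,1,… shift by +9, +3, +8, then the pattern repeats.
Decoding crzlk: c−9=t, r−3=o, z−8=r, l−9=c, k−3=h.

torch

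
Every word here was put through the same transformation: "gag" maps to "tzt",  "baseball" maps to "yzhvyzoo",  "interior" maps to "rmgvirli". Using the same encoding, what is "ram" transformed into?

Each pair mirrors across the alphabet (g↔t, a↔z, g↔t): positions sum to 25. Letters are reflected about the middle of the alphabet (position → 25−position): Atbash.
Applying it to ram: r↔i, a↔z, m↔n.

izn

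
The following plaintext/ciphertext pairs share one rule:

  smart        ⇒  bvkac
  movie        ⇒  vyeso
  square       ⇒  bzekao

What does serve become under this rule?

boaeo

Vowels shift forward by 10 and consonants shift forward by 9.
For serve: s(cons)+9=b, e(vowel)+10=o, r(cons)+9=a, v(cons)+9=e, e(vowel)+10=o.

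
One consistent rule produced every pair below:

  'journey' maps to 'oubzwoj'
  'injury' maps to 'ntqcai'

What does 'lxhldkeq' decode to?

graduate

In journey: j→o is +5, o→u is +6, u→b is +7, r→z is +8 — the shift increases by 1 each position. The shift increases by 1 at each position, starting from +5: 5, 6, 7, ….
Reversing it on lxhldkeq: l−5=g, x−6=r, h−7=a, l−8=d, d−9=u, k−10=a, e−11=t, q−12=e.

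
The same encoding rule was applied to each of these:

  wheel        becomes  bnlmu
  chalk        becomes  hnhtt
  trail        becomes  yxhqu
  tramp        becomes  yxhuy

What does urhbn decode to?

In wheel: w→b is +5, h→n is +6, e→l is +7, e→m is +8 — the shift increases by 1 each position. Each letter shifts forward by (position + 5), i.e. 5, 6, 7, … — the shift grows by one for each successive letter.
Decoding urhbn: u−5=p, r−6=l, h−7=a, b−8=t, n−9=e.

plate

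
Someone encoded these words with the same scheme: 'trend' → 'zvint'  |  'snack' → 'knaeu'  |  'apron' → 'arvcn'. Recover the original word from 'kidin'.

seven

t(19)→z(25) and r(17)→v(21) fit y≡15x+0 (mod 26); the inverse of 15 mod 26 is 7. Treating letters as 0–25, the rule is x ↦ 15x + 0 (mod 26).
Undoing it on kidin: k(10)→7·(10−0)≡18=s; i(8)→7·(8−0)≡4=e; d(3)→7·(3−0)≡21=v; i(8)→7·(8−0)≡4=e; n(13)→7·(13−0)≡13=n (all mod 26).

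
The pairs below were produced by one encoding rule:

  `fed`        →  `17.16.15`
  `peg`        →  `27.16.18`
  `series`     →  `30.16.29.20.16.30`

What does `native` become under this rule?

25.12.31.20.33.16

Each letter is replaced by its alphabet position (a=1..z=26) + 11.
Applying it to native: n=14→25, a=1→12, t=20→31, i=9→20, v=22→33, e=5→16.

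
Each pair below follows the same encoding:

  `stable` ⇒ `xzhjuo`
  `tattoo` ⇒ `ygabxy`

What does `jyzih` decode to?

In stable: s→x is +5, t→z is +6, a→h is +7, b→j is +8 — the shift increases by 1 each position. Letter i (0-indexed) is shifted by i+5, so successive shifts are 5, 6, 7, ….
Reversing it on jyzih: j−5=e, y−6=s, z−7=s, i−8=a, h−9=y.

essay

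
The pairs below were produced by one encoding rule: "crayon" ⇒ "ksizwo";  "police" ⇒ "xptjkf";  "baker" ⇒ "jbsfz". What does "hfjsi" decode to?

zebra

Shifts by position in crayon: pos 0: c→k (+8), pos 1: r→s (+1), pos 2: a→i (+8), pos 3: y→z (+1) — repeating every 2. The shifts repeat in a cycle of length 2: positions 0,1,… shift by +8, +1, then the pattern repeats.
Decoding hfjsi: h−8=z, f−1=e, j−8=b, s−1=r, i−8=a.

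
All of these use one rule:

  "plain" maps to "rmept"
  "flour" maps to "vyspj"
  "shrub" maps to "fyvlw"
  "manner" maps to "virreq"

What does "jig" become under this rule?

kmn

The output letters match the input read backwards, each shifted +4: plain reversed is nialp. The word is reversed, then every letter is shifted forward by 4.
On jig: reverse → gij; then shift: g+4=k, i+4=m, j+4=n.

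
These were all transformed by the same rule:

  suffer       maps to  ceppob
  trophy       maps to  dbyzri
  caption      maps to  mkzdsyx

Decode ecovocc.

Compare letters: s→c is +10, u→e is +10, f→p is +10 — a constant shift. Each letter is shifted forward by 10 in the alphabet (a Caesar shift of +10).
Undoing it on ecovocc: e−10=u, c−10=s, o−10=e, v−10=l, o−10=e, c−10=s, c−10=s.

useless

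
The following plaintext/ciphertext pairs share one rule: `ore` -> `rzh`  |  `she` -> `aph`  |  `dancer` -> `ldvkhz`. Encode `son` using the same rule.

Vowels shift forward by 3 and consonants shift forward by 8.
On son: s(cons)+8=a, o(vowel)+3=r, n(cons)+8=v.

arv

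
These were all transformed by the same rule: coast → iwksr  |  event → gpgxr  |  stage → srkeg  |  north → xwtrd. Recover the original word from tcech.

c(2)→i(8) and o(14)→w(22) fit y≡25x+10 (mod 26); the inverse of 25 mod 26 is 25. Treating letters as 0–25, the rule is x ↦ 25x + 10 (mod 26).
Decoding tcech: t(19)→25·(19−10)≡17=r; c(2)→25·(2−10)≡8=i; e(4)→25·(4−10)≡6=g; c(2)→25·(2−10)≡8=i; h(7)→25·(7−10)≡3=d (all mod 26).

rigid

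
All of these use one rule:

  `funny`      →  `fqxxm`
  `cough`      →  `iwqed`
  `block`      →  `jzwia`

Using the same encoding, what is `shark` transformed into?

sdkta

Each letter's alphabet position (a=0..z=25) is mapped through 25·x+10 mod 26 — an affine cipher.
Applying it to shark: s(18)→25·18+10≡18=s; h(7)→25·7+10≡3=d; a(0)→25·0+10≡10=k; r(17)→25·17+10≡19=t; k(10)→25·10+10≡0=a (all mod 26).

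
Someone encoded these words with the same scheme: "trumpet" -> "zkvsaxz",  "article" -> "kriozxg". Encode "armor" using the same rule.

xusxg

The output letters match the input read backwards, each shifted +6: trumpet reversed is tepmurt. Read the word backwards and shift each letter +6.
For armor: reverse → romra; then shift: r+6=x, o+6=u, m+6=s, r+6=x, a+6=g.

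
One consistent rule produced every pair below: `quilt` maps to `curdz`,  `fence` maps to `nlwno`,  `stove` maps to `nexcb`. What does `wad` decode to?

The output letters match the input read backwards, each shifted +9: quilt reversed is tliuq. The word is reversed, then every letter is shifted forward by 9.
Reversing it on wad: shift back: w−9=n, a−9=r, d−9=u → nru; then reverse → urn.

urn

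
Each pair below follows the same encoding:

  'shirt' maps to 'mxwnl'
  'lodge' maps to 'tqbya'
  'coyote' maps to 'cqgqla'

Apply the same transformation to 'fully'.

Each letter's alphabet position (a=0..z=25) is mapped through 25·x+4 mod 26 — an affine cipher.
On fully: f(5)→25·5+4≡25=z; u(20)→25·20+4≡10=k; l(11)→25·11+4≡19=t; l(11)→25·11+4≡19=t; y(24)→25·24+4≡6=g (all mod 26).

zkttg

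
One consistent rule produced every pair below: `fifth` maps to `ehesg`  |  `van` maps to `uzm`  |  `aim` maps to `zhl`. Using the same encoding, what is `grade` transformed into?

fqzcd

Each letter is shifted forward by 25 in the alphabet (a Caesar shift of +25).
Applying it to grade: g+25=f, r+25=q, a+25=z, d+25=c, e+25=d.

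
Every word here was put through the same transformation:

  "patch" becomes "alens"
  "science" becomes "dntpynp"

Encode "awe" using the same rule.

lhp

Compare letters: p→a is +11, a→l is +11, t→e is +11 — a constant shift. Each letter is shifted forward by 11 in the alphabet (a Caesar shift of +11).
For awe: a+11=l, w+11=h, e+11=p.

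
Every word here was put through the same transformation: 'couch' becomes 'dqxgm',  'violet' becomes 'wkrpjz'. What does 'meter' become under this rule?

ngwiw

In couch: c→d is +1, o→q is +2, u→x is +3, c→g is +4 — the shift increases by 1 each position. Letter i (0-indexed) is shifted by i+1, so successive shifts are 1, 2, 3, ….
On meter: m+1=n, e+2=g, t+3=w, e+4=i, r+5=w.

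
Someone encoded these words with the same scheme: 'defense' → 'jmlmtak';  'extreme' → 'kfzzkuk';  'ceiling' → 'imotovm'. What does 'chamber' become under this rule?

The shifts repeat in a cycle of length 2: positions 0,1,… shift by +6, +8, then the pattern repeats.
On chamber: c+6=i, h+8=p, a+6=g, m+8=u, b+6=h, e+8=m, r+6=x.

ipguhmx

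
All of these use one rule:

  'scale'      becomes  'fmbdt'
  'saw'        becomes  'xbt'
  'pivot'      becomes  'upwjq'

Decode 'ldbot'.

snack

The word is reversed, then every letter is shifted forward by 1.
Undoing it on ldbot: shift back: l−1=k, d−1=c, b−1=a, o−1=n, t−1=s → kcans; then reverse → snack.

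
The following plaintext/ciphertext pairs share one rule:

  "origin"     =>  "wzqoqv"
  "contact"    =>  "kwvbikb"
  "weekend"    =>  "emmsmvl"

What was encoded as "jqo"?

big

Every letter moves 8 places later in the alphabet, wrapping around z→a.
Decoding jqo: j−8=b, q−8=i, o−8=g.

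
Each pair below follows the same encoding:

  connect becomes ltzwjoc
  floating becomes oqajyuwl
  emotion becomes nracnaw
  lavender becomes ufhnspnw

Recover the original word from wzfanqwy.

nutrient

Shifts by position in connect: pos 0: c→l (+9), pos 1: o→t (+5), pos 2: n→z (+12), pos 3: n→w (+9), pos 4: e→j (+5), pos 5: c→o (+12) — repeating every 3. The shifts repeat in a cycle of length 3: positions 0,1,… shift by +9, +5, +12, then the pattern repeats.
Decoding wzfanqwy: w−9=n, z−5=u, f−12=t, a−9=r, n−5=i, q−12=e, w−9=n, y−5=t.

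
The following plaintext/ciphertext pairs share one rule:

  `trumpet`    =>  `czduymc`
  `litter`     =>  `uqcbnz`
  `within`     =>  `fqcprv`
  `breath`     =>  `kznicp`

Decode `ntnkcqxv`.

Shifts by position in trumpet: pos 0: t→c (+9), pos 1: r→z (+8), pos 2: u→d (+9), pos 3: m→u (+8) — repeating every 2. A repeating key of period 2 is used — shifts +9, +8 over and over.
Decoding ntnkcqxv: n−9=e, t−8=l, n−9=e, k−8=c, c−9=t, q−8=i, x−9=o, v−8=n.

election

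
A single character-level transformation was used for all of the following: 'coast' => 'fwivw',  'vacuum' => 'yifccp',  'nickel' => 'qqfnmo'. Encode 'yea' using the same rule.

The shift depends on letter class: consonant c→f is +3, but vowel o→w is +8. The rule splits by letter class: vowels +8, consonants +3.
On yea: y(cons)+3=b, e(vowel)+8=m, a(vowel)+8=i.

bmi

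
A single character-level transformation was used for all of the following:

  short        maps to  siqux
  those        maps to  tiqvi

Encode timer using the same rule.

Letter i (0-indexed) is shifted by i+0, so successive shifts are 0, 1, 2, ….
For timer: t+0=t, i+1=j, m+2=o, e+3=h, r+4=v.

tjohv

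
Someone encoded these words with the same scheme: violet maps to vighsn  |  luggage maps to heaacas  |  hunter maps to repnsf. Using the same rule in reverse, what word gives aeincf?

guitar

v(21)→v(21) and i(8)→i(8) fit y≡17x+2 (mod 26); the inverse of 17 mod 26 is 23. This is an affine cipher: with a=0,…,z=25, each position x becomes (17x+2) mod 26.
Undoing it on aeincf: a(0)→23·(0−2)≡6=g; e(4)→23·(4−2)≡20=u; i(8)→23·(8−2)≡8=i; n(13)→23·(13−2)≡19=t; c(2)→23·(2−2)≡0=a; f(5)→23·(5−2)≡17=r (all mod 26).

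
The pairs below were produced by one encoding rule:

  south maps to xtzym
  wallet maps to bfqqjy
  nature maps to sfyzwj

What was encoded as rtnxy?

moist

Compare letters: s→x is +5, o→t is +5, u→z is +5 — a constant shift. Every letter moves 5 places later in the alphabet, wrapping around z→a.
Reversing it on rtnxy: r−5=m, t−5=o, n−5=i, x−5=s, y−5=t.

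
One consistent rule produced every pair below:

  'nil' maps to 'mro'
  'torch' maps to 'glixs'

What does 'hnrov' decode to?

This is the alphabet-reversal cipher (Atbash): a becomes z, b becomes y, etc.
Decoding hnrov: h↔s, n↔m, r↔i, o↔l, v↔e.

smile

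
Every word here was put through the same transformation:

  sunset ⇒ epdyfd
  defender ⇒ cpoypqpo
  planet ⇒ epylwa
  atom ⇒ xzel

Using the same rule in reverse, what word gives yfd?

sun

Two steps: reverse the string, then apply a Caesar shift of +11.
Reversing it on yfd: shift back: y−11=n, f−11=u, d−11=s → nus; then reverse → sun.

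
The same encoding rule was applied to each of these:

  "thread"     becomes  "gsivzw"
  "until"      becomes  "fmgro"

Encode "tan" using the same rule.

Each pair mirrors across the alphabet (t↔g, h↔s, r↔i): positions sum to 25. Each letter is replaced by its mirror in the alphabet: a↔z, b↔y, c↔x, and so on (the Atbash cipher).
On tan: t↔g, a↔z, n↔m.

gzm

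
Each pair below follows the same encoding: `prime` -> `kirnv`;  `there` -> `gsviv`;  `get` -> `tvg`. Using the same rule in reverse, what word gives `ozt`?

This is the alphabet-reversal cipher (Atbash): a becomes z, b becomes y, etc.
Undoing it on ozt: o↔l, z↔a, t↔g.

lag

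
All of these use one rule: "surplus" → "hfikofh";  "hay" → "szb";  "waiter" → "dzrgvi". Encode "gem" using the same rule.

tvn

Each pair mirrors across the alphabet (s↔h, u↔f, r↔i): positions sum to 25. Letters are reflected about the middle of the alphabet (position → 25−position): Atbash.
Applying it to gem: g↔t, e↔v, m↔n.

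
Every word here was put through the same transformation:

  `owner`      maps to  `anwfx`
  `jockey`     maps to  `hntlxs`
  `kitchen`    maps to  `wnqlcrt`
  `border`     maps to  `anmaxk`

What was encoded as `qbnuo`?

flesh

The output letters match the input read backwards, each shifted +9: owner reversed is renwo. The word is reversed, then every letter is shifted forward by 9.
Undoing it on qbnuo: shift back: q−9=h, b−9=s, n−9=e, u−9=l, o−9=f → hself; then reverse → flesh.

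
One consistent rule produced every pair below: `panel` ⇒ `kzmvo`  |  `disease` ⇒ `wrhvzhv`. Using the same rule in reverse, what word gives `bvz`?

Each pair mirrors across the alphabet (p↔k, a↔z, n↔m): positions sum to 25. This is the alphabet-reversal cipher (Atbash): a becomes z, b becomes y, etc.
Undoing it on bvz: b↔y, v↔e, z↔a.

yea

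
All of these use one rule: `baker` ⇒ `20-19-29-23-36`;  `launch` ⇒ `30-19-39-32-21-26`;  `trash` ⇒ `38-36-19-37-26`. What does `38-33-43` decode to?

toy

b is letter #2 and maps to 20: an offset of 18. Each letter is replaced by its alphabet position (a=1..z=26) + 18.
Undoing it on 38-33-43: 38→(38−18)÷1=20=t, 33→(33−18)÷1=15=o, 43→(43−18)÷1=25=y.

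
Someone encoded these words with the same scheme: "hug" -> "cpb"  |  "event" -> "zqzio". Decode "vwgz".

Compare letters: h→c is +21, u→p is +21, g→b is +21 — a constant shift. It's a constant shift of +21 (ROT21).
Undoing it on vwgz: v−21=a, w−21=b, g−21=l, z−21=e.

able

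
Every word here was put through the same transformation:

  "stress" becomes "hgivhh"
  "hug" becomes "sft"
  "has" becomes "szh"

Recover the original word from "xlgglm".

cotton

Each pair mirrors across the alphabet (s↔h, t↔g, r↔i): positions sum to 25. Each letter is replaced by its mirror in the alphabet: a↔z, b↔y, c↔x, and so on (the Atbash cipher).
Decoding xlgglm: x↔c, l↔o, g↔t, g↔t, l↔o, m↔n.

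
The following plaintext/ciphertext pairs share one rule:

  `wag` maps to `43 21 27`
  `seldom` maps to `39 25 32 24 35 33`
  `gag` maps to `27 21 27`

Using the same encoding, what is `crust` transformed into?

23 38 41 39 40

Letters become their 1-based position plus 20 (so a→21, b→22, …).
Applying it to crust: c=3→23, r=18→38, u=21→41, s=19→39, t=20→40.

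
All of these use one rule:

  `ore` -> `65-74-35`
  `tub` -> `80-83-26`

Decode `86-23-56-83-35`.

Each letter becomes 3×(its alphabet position, a=1..z=26) + 20.
Decoding 86-23-56-83-35: 86→(86−20)÷3=22=v, 23→(23−20)÷3=1=a, 56→(56−20)÷3=12=l, 83→(83−20)÷3=21=u, 35→(35−20)÷3=5=e.

value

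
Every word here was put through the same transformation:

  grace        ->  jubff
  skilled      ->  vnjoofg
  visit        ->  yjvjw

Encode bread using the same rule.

The shift depends on letter class: consonant g→j is +3, but vowel a→b is +1. Two shifts are in play — +1 for a/e/i/o/u, +3 for every other letter.
Applying it to bread: b(cons)+3=e, r(cons)+3=u, e(vowel)+1=f, a(vowel)+1=b, d(cons)+3=g.

eufbg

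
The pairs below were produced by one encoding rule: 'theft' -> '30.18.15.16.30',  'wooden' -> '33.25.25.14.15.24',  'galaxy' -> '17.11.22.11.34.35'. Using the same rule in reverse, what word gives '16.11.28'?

far

t is letter #20 and maps to 30: an offset of 10. Letters become their 1-based position plus 10 (so a→11, b→12, …).
Decoding 16.11.28: 16→(16−10)÷1=6=f, 11→(11−10)÷1=1=a, 28→(28−10)÷1=18=r.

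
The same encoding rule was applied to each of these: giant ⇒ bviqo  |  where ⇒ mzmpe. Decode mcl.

due

The output letters match the input read backwards, each shifted +8: giant reversed is tnaig. The word is reversed, then every letter is shifted forward by 8.
Reversing it on mcl: shift back: m−8=e, c−8=u, l−8=d → eud; then reverse → due.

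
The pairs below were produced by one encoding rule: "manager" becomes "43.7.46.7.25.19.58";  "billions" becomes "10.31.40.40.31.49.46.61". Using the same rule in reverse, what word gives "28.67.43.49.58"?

m(#13)→43 and a(#1)→7: differences scale by 3, so n = 3·pos + 4. With a=1..z=26, the number is 3·pos + 4.
Undoing it on 28.67.43.49.58: 28→(28−4)÷3=8=h, 67→(67−4)÷3=21=u, 43→(43−4)÷3=13=m, 49→(49−4)÷3=15=o, 58→(58−4)÷3=18=r.

humor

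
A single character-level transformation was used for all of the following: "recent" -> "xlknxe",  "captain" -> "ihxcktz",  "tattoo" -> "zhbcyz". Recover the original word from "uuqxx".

onion

The shift increases by 1 at each position, starting from +6: 6, 7, 8, ….
Reversing it on uuqxx: u−6=o, u−7=n, q−8=i, x−9=o, x−10=n.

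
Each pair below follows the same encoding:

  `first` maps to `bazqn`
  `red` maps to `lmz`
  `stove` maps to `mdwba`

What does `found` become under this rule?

lvcwn

Two steps: reverse the string, then apply a Caesar shift of +8.
Applying it to found: reverse → dnuof; then shift: d+8=l, n+8=v, u+8=c, o+8=w, f+8=n.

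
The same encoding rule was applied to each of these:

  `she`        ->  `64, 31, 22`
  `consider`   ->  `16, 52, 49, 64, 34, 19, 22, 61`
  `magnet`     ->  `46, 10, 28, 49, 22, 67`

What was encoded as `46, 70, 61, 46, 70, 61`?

s(#19)→64 and h(#8)→31: differences scale by 3, so n = 3·pos + 7. The formula is n = 3×(alphabet index, a=1) + 7.
Undoing it on 46, 70, 61, 46, 70, 61: 46→(46−7)÷3=13=m, 70→(70−7)÷3=21=u, 61→(61−7)÷3=18=r, 46→(46−7)÷3=13=m, 70→(70−7)÷3=21=u, 61→(61−7)÷3=18=r.

murmur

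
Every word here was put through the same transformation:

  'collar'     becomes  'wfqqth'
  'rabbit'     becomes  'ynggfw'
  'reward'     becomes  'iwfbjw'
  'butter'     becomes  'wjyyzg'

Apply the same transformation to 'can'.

sfh

The output letters match the input read backwards, each shifted +5: collar reversed is ralloc. Read the word backwards and shift each letter +5.
On can: reverse → nac; then shift: n+5=s, a+5=f, c+5=h.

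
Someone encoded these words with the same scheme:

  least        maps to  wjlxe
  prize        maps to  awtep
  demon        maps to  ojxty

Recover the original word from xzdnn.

music

Shifts by position in least: pos 0: l→w (+11), pos 1: e→j (+5), pos 2: a→l (+11), pos 3: s→x (+5) — repeating every 2. The shifts repeat in a cycle of length 2: positions 0,1,… shift by +11, +5, then the pattern repeats.
Decoding xzdnn: x−11=m, z−5=u, d−11=s, n−5=i, n−11=c.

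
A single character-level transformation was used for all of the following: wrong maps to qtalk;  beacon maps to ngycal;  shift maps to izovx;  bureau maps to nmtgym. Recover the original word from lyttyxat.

w(22)→q(16) and r(17)→t(19) fit y≡15x+24 (mod 26); the inverse of 15 mod 26 is 7. Treating letters as 0–25, the rule is x ↦ 15x + 24 (mod 26).
Reversing it on lyttyxat: l(11)→7·(11−24)≡13=n; y(24)→7·(24−24)≡0=a; t(19)→7·(19−24)≡17=r; t(19)→7·(19−24)≡17=r; y(24)→7·(24−24)≡0=a; x(23)→7·(23−24)≡19=t; a(0)→7·(0−24)≡14=o; t(19)→7·(19−24)≡17=r (all mod 26).

narrator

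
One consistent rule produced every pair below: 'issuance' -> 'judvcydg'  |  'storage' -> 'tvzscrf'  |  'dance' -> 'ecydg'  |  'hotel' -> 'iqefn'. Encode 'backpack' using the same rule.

Shifts by position in issuance: pos 0: i→j (+1), pos 1: s→u (+2), pos 2: s→d (+11), pos 3: u→v (+1), pos 4: a→c (+2), pos 5: n→y (+11) — repeating every 3. It's a Vigenère-style cipher with numeric key [1,2,11]: position i shifts by key[i mod 3].
On backpack: b+1=c, a+2=c, c+11=n, k+1=l, p+2=r, a+11=l, c+1=d, k+2=m.

ccnlrldm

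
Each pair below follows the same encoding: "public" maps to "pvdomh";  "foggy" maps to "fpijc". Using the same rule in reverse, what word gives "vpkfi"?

voice

In public: p→p is +0, u→v is +1, b→d is +2, l→o is +3 — the shift increases by 1 each position. Letter i (0-indexed) is shifted by i+0, so successive shifts are 0, 1, 2, ….
Undoing it on vpkfi: v−0=v, p−1=o, k−2=i, f−3=c, i−4=e.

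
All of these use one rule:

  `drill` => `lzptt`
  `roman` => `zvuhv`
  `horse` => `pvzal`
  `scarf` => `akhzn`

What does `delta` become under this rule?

The shift depends on letter class: consonant d→l is +8, but vowel i→p is +7. The rule splits by letter class: vowels +7, consonants +8.
Applying it to delta: d(cons)+8=l, e(vowel)+7=l, l(cons)+8=t, t(cons)+8=b, a(vowel)+7=h.

lltbh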